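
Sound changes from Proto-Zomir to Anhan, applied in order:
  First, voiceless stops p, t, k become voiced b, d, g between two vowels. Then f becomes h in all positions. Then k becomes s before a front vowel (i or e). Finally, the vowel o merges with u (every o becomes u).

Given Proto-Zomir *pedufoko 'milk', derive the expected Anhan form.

Anhan: *pedufoko
  pedufoko → pedufogo   [intervocalic voicing]
  pedufogo → peduhogo   [unconditioned shift]
  peduhogo (rule 3 does not apply)
  peduhogo → peduhugu   [vowel merger]
  giving Anhan peduhugu.

peduhugu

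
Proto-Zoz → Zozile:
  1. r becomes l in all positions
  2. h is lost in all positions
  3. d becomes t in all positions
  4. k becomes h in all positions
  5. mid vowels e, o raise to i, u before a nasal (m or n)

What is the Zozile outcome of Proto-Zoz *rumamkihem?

lumamhiim

Zozile: *rumamkihem > lumamkihem > lumamkiem > lumamhiem > lumamhiim  (by unconditioned shift, h-loss, unconditioned shift, pre-nasal raising)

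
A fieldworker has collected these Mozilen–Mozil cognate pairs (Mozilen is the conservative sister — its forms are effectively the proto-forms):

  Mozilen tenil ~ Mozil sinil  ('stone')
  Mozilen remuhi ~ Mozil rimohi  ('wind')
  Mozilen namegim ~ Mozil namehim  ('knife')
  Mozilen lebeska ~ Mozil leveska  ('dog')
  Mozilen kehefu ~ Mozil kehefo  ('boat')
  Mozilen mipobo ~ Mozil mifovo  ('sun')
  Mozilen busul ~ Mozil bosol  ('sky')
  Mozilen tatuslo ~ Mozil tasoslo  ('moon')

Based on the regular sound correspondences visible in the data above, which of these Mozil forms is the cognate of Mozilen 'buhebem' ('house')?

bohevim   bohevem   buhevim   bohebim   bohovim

remuhi ~ rimohi, busul ~ bosol — Mozilen u corresponds to Mozil o after a consonant, before a consonant other than r, m, n, p, b, f, v.
lebeska ~ leveska — Mozilen b corresponds to Mozil v between vowels (before a front vowel).
remuhi ~ rimohi — Mozilen e corresponds to Mozil i after a consonant, before a nasal.
Applying these to Mozilen 'buhebem':
  buhebem → bohebem   (u→o after a consonant, before a consonant other than r, m, n, p, b, f, v)
  bohebem → bohevem   (b→v between vowels (before a front vowel))
  bohevem → bohevim   (e→i after a consonant, before a nasal)
So the Mozil cognate is 'bohevim'.

bohevim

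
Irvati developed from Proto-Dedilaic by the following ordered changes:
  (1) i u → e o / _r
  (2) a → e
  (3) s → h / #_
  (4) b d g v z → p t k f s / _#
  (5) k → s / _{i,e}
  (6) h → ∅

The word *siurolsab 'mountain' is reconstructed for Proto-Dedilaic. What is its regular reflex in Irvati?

iorolsep

Irvati: *siurolsab > siorolsab > siorolseb > hiorolseb > hiorolsep > iorolsep  (by pre-rhotic lowering, vowel merger, debuccalisation, final devoicing, h-loss)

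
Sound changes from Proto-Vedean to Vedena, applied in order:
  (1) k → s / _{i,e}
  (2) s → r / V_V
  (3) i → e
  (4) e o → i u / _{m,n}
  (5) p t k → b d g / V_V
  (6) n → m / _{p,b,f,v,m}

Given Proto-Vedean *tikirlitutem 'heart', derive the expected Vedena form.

tererledudim

Vedena: start from *tikirlitutem.
  rule 1 (palatalisation): tikirlitutem → tisirlitutem
  rule 2 (rhotacism): tisirlitutem → tirirlitutem
  rule 3 (vowel merger): tirirlitutem → tererletutem
  rule 4 (pre-nasal raising): tererletutem → tererletutim
  rule 5 (intervocalic voicing): tererletutim → tererledudim
  rule 6: no change — tererledudim
  ⇒ Vedena tererledudim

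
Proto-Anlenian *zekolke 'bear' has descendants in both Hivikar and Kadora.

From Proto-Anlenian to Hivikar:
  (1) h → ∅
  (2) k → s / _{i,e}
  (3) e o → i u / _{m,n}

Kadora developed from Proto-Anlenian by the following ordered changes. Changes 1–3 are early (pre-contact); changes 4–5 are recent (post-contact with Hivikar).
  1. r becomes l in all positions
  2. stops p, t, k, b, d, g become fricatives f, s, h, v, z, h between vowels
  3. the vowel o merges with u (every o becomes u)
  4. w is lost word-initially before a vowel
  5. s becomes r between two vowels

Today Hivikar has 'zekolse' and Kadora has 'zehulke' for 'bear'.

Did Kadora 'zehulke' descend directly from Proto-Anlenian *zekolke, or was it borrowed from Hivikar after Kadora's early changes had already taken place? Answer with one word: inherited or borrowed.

inherited

If inherited, *zekolke would pass through all of Kadora's changes:
Kadora: *zekolke > zeholke > zehulke  (by intervocalic lenition, vowel merger)
If borrowed from Hivikar 'zekolse' after the early changes, it would undergo only the recent ones:
  rule 4 (glide loss): no change (zekolse)
  rule 5 (rhotacism): no change (zekolse)
  ⇒ as a loan: zekolse
Kadora 'zehulke' matches the inherited outcome exactly, so it is an inherited cognate, not a loan.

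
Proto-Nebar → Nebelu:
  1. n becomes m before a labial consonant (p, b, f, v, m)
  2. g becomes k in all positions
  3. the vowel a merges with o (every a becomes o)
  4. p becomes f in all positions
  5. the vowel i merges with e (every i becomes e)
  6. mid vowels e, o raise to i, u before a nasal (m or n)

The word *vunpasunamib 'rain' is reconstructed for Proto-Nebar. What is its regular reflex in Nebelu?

vumfosunumeb

Nebelu: start from *vunpasunamib.
  rule 1 (nasal place assimilation): vunpasunamib → vumpasunamib
  rule 2: no change — vumpasunamib
  rule 3 (vowel merger): vumpasunamib → vumposunomib
  rule 4 (unconditioned shift): vumposunomib → vumfosunomib
  rule 5 (vowel merger): vumfosunomib → vumfosunomeb
  rule 6 (pre-nasal raising): vumfosunomeb → vumfosunumeb
  ⇒ Nebelu vumfosunumeb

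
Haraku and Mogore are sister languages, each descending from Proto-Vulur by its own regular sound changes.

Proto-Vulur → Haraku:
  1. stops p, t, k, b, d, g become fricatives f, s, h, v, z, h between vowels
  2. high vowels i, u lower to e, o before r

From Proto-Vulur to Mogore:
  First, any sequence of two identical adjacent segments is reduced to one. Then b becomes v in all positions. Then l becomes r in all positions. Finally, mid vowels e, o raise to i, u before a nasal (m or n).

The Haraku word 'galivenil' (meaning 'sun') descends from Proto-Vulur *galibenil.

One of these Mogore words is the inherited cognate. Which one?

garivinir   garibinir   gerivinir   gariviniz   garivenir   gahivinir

garivinir

Mogore: *galibenil
  galibenil (rule 1 does not apply)
  galibenil → galivenil   [unconditioned shift]
  galivenil → garivenir   [unconditioned shift]
  garivenir → garivinir   [pre-nasal raising]
  giving Mogore garivinir.
Among the options, 'garivinir' alone shows every Mogore change applied in order.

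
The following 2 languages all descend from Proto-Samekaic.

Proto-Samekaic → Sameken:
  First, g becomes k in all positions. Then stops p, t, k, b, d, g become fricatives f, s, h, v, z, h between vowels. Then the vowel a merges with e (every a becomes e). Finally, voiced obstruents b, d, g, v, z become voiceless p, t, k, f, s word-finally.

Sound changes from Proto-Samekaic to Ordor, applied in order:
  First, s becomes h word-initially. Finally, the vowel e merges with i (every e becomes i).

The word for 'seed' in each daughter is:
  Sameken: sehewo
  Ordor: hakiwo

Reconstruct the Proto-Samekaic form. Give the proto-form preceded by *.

Position 3: Sameken has h, Ordor has k. Ordor preserves k here (none of its changes turn any other segment into k), so the proto-segment is *k.
Position 1: Sameken has s, Ordor has h. Taking the neighbouring segments as reconstructed: Sameken s can only go back to *s; Ordor h could go back to *s or *h — the one source consistent with every daughter is *s.
Position 4: Sameken has e, Ordor has i. Taking the neighbouring segments as reconstructed: Sameken e could go back to *a or *e; Ordor i could go back to *e or *i — the one source consistent with every daughter is *e.
Verify the candidate proto-form against each daughter:
Sameken: start from *sakewo.
  rule 1: no change — sakewo
  rule 2 (intervocalic lenition): sakewo → sahewo
  rule 3 (vowel merger): sahewo → sehewo
  rule 4: no change — sehewo
  ⇒ Sameken sehewo
Ordor: *sakewo > hakewo > hakiwo  (by debuccalisation, vowel merger)
*sakewo is the unique common source.

*sakewo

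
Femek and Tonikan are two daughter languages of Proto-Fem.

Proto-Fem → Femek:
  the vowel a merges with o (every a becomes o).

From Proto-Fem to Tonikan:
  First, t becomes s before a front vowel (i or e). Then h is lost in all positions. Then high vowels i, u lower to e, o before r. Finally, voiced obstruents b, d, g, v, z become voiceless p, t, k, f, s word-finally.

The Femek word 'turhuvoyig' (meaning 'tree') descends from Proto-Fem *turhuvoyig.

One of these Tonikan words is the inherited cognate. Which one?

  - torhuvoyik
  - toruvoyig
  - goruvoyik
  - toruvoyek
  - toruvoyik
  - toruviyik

toruvoyik

Tonikan: start from *turhuvoyig.
  rule 1: no change — turhuvoyig
  rule 2 (h-loss): turhuvoyig → turuvoyig
  rule 3 (pre-rhotic lowering): turuvoyig → toruvoyig
  rule 4 (final devoicing): toruvoyig → toruvoyik
  ⇒ Tonikan toruvoyik
Only 'toruvoyik' matches the regular Tonikan development of *turhuvoyig.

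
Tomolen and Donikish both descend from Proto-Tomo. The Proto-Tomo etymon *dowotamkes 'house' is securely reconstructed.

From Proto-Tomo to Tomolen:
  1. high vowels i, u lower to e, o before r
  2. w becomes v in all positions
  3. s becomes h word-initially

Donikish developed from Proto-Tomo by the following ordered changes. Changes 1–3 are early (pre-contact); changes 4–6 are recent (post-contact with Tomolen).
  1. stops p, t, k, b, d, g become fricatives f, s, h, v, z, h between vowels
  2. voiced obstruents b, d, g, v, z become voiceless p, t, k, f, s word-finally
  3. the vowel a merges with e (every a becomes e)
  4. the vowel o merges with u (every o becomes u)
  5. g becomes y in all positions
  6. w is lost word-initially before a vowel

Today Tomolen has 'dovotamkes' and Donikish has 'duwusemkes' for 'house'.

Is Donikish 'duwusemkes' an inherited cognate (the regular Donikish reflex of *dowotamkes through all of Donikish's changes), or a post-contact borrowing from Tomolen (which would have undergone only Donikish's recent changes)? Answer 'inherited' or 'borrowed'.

inherited

If inherited, *dowotamkes would pass through all of Donikish's changes:
Donikish: start from *dowotamkes.
  rule 1 (intervocalic lenition): dowotamkes → dowosamkes
  rule 2: no change — dowosamkes
  rule 3 (vowel merger): dowosamkes → dowosemkes
  rule 4 (vowel merger): dowosemkes → duwusemkes
  rule 5: no change — duwusemkes
  rule 6: no change — duwusemkes
  ⇒ Donikish duwusemkes
If borrowed from Tomolen 'dovotamkes' after the early changes, it would undergo only the recent ones:
  rule 4 (vowel merger): dovotamkes → duvutamkes
  rule 5 (unconditioned shift): no change (duvutamkes)
  rule 6 (glide loss): no change (duvutamkes)
  ⇒ as a loan: duvutamkes
Donikish 'duwusemkes' matches the inherited outcome exactly, so it is an inherited cognate, not a loan.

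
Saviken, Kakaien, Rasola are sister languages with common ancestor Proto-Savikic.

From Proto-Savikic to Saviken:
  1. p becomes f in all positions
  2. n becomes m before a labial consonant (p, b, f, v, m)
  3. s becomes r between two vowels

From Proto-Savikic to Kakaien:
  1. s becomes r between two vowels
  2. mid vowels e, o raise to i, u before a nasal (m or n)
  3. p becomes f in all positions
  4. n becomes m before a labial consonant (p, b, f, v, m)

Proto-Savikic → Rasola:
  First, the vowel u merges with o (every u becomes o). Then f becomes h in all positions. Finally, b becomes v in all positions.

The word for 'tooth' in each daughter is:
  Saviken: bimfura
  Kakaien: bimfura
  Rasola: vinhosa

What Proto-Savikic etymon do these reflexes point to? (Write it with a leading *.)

*binfusa

Position 6: Saviken has r, Kakaien has r, Rasola has s. Rasola preserves s here (none of its changes turn any other segment into s), so the proto-segment is *s.
Position 4: Saviken has f, Kakaien has f, Rasola has h. Taking the neighbouring segments as reconstructed: Saviken f could go back to *p or *f; Kakaien f could go back to *p or *f; Rasola h could go back to *f or *h — the one source consistent with every daughter is *f.
Verify the candidate proto-form against each daughter:
Saviken: start from *binfusa.
  rule 1: no change — binfusa
  rule 2 (nasal place assimilation): binfusa → bimfusa
  rule 3 (rhotacism): bimfusa → bimfura
  ⇒ Saviken bimfura
Kakaien: start from *binfusa.
  rule 1 (rhotacism): binfusa → binfura
  rule 2: no change — binfura
  rule 3: no change — binfura
  rule 4 (nasal place assimilation): binfura → bimfura
  ⇒ Kakaien bimfura
Rasola: *binfusa > binfosa > binhosa > vinhosa  (by vowel merger, unconditioned shift, unconditioned shift)
Only *binfusa yields all of Saviken bimfura, Kakaien bimfura, Rasola vinhosa.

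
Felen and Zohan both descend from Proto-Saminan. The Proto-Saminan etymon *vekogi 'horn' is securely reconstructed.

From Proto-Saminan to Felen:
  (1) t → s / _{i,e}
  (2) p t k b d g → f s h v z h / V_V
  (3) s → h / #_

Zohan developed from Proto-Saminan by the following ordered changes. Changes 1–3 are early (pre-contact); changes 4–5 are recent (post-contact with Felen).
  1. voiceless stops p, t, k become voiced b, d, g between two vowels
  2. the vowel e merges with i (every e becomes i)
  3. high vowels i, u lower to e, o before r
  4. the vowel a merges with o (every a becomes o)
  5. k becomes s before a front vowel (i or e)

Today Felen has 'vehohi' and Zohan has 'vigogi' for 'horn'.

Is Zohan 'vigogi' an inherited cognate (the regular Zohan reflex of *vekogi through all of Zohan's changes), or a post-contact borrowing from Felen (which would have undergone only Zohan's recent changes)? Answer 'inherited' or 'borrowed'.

If inherited, *vekogi would pass through all of Zohan's changes:
Zohan: *vekogi > vegogi > vigogi  (by intervocalic voicing, vowel merger)
If borrowed from Felen 'vehohi' after the early changes, it would undergo only the recent ones:
  rule 4 (vowel merger): no change (vehohi)
  rule 5 (palatalisation): no change (vehohi)
  ⇒ as a loan: vehohi
Zohan 'vigogi' matches the inherited outcome exactly, so it is an inherited cognate, not a loan.

inherited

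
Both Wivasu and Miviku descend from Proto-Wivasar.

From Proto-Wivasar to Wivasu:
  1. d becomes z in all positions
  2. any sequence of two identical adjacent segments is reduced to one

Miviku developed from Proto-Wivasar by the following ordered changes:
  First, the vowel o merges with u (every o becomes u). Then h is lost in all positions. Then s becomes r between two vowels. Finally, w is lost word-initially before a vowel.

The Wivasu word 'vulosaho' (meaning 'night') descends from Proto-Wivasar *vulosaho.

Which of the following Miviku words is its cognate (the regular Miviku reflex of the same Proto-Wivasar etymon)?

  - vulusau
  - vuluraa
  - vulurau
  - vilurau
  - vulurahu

vulurau

Miviku: *vulosaho > vulusahu > vulusau > vulurau  (by vowel merger, h-loss, rhotacism)
The other candidates each miss or misapply at least one Miviku change.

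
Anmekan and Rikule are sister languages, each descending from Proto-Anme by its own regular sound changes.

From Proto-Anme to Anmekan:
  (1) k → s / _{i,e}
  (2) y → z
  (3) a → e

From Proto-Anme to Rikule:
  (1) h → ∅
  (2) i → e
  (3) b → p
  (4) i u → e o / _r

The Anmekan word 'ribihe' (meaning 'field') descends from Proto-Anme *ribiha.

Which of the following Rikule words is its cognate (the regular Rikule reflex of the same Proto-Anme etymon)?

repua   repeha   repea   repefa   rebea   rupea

repea

Rikule: *ribiha > ribia > rebea > repea  (by h-loss, vowel merger, unconditioned shift)
The other candidates each miss or misapply at least one Rikule change.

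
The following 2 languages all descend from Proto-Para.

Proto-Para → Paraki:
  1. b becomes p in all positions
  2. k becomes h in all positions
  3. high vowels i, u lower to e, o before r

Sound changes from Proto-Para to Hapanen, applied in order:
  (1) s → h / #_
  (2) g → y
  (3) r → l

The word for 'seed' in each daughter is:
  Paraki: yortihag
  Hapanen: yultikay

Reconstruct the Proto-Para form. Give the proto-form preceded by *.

Position 3: Paraki has r, Hapanen has l. Paraki preserves r here (none of its changes turn any other segment into r), so the proto-segment is *r.
Position 8: Paraki has g, Hapanen has y. Paraki preserves g here (none of its changes turn any other segment into g), so the proto-segment is *g.
This points to *yurtikag. Verify forward in each daughter:
Paraki: start from *yurtikag.
  rule 1: no change — yurtikag
  rule 2 (unconditioned shift): yurtikag → yurtihag
  rule 3 (pre-rhotic lowering): yurtihag → yortihag
  ⇒ Paraki yortihag
Hapanen: start from *yurtikag.
  rule 1: no change — yurtikag
  rule 2 (unconditioned shift): yurtikag → yurtikay
  rule 3 (unconditioned shift): yurtikay → yultikay
  ⇒ Hapanen yultikay
No other proto-form is consistent with every reflex, so the reconstruction is *yurtikag.

*yurtikag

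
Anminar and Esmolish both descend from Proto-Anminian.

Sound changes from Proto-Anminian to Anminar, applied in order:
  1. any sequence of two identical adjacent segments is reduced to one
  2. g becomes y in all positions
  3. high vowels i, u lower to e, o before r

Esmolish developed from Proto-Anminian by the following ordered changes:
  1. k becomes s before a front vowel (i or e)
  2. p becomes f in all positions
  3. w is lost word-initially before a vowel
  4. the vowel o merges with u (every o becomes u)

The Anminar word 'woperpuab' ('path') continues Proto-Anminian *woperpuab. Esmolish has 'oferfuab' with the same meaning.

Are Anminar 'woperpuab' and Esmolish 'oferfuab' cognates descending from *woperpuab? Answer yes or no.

no

Derive the expected Esmolish reflex of *woperpuab:
Esmolish: start from *woperpuab.
  rule 1: no change — woperpuab
  rule 2 (unconditioned shift): woperpuab → woferfuab
  rule 3 (glide loss): woferfuab → oferfuab
  rule 4 (vowel merger): oferfuab → uferfuab
  ⇒ Esmolish uferfuab
The regular Esmolish reflex would be 'uferfuab', but the attested form is 'oferfuab'. The correspondence is irregular, so they are not cognates (the Esmolish form has a different source).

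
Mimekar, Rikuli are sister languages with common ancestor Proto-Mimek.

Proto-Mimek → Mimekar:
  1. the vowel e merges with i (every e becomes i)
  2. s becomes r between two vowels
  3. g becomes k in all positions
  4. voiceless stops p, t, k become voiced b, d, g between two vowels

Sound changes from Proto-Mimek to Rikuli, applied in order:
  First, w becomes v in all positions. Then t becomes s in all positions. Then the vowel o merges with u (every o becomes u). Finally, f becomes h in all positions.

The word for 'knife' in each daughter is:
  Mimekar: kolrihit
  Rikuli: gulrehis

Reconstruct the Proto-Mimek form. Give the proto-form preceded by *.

*golrehit

Position 2: Mimekar has o, Rikuli has u. Mimekar preserves o here (none of its changes turn any other segment into o), so the proto-segment is *o.
Position 1: Mimekar has k, Rikuli has g. Rikuli preserves g here (none of its changes turn any other segment into g), so the proto-segment is *g.
Position 8: Mimekar has t, Rikuli has s. Mimekar preserves t here (none of its changes turn any other segment into t), so the proto-segment is *t.
Verify the candidate proto-form against each daughter:
Mimekar: *golrehit > golrihit > kolrihit  (by vowel merger, unconditioned shift)
Rikuli: *golrehit > golrehis > gulrehis  (by unconditioned shift, vowel merger)
Only *golrehit yields all of Mimekar kolrihit, Rikuli gulrehis.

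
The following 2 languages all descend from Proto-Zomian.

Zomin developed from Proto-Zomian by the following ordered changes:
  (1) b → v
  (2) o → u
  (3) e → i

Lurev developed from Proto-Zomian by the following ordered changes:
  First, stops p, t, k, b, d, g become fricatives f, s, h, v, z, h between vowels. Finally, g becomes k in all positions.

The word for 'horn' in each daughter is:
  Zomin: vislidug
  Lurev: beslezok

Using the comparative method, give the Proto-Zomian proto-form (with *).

*besledog

Position 7: Zomin has u, Lurev has o. Lurev preserves o here (none of its changes turn any other segment into o), so the proto-segment is *o.
Position 5: Zomin has i, Lurev has e. Lurev preserves e here (none of its changes turn any other segment into e), so the proto-segment is *e.
Position 2: Zomin has i, Lurev has e. Lurev preserves e here (none of its changes turn any other segment into e), so the proto-segment is *e.
Continuing position by position gives *besledog; check it forward:
Zomin: *besledog > vesledog > vesledug > vislidug  (by unconditioned shift, vowel merger, vowel merger)
Lurev: *besledog
  besledog → beslezog   [intervocalic lenition]
  beslezog → beslezok   [unconditioned shift]
  giving Lurev beslezok.
No other proto-form is consistent with every reflex, so the reconstruction is *besledog.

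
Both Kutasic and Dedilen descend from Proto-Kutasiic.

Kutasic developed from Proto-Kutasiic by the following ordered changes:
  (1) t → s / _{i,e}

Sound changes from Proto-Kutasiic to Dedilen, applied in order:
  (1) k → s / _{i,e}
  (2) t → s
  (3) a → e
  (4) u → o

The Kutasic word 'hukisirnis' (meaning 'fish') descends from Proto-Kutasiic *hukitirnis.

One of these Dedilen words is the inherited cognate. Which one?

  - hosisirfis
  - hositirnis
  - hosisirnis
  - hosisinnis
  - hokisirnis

hosisirnis

Dedilen: *hukitirnis > husitirnis > husisirnis > hosisirnis  (by palatalisation, unconditioned shift, vowel merger)
The other candidates each miss or misapply at least one Dedilen change.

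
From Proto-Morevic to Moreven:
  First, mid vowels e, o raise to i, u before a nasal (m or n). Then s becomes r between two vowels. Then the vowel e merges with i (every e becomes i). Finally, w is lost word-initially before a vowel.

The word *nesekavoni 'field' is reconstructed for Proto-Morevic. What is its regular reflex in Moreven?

nirikavuni

Moreven: *nesekavoni > nesekavuni > nerekavuni > nirikavuni  (by pre-nasal raising, rhotacism, vowel merger)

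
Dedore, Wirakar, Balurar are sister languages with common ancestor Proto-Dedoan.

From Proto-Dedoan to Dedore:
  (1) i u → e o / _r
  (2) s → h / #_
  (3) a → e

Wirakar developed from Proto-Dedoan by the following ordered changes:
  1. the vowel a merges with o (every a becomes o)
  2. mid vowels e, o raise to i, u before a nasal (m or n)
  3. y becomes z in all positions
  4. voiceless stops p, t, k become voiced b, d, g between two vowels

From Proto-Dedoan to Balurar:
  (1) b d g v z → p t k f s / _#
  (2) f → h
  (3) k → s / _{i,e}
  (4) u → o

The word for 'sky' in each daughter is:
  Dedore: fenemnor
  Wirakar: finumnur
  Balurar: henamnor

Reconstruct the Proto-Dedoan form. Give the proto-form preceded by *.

Position 7: Dedore has o, Wirakar has u, Balurar has o. Taking the neighbouring segments as reconstructed: Dedore o could go back to *o or *u; Wirakar u can only go back to *u; Balurar o could go back to *o or *u — the one source consistent with every daughter is *u.
Position 1: Dedore has f, Wirakar has f, Balurar has h. Dedore preserves f here (none of its changes turn any other segment into f), so the proto-segment is *f.
Continuing position by position gives *fenamnur; check it forward:
Dedore: start from *fenamnur.
  rule 1 (pre-rhotic lowering): fenamnur → fenamnor
  rule 2: no change — fenamnor
  rule 3 (vowel merger): fenamnor → fenemnor
  ⇒ Dedore fenemnor
Wirakar: start from *fenamnur.
  rule 1 (vowel merger): fenamnur → fenomnur
  rule 2 (pre-nasal raising): fenomnur → finumnur
  rule 3: no change — finumnur
  rule 4: no change — finumnur
  ⇒ Wirakar finumnur
Balurar: start from *fenamnur.
  rule 1: no change — fenamnur
  rule 2 (unconditioned shift): fenamnur → henamnur
  rule 3: no change — henamnur
  rule 4 (vowel merger): henamnur → henamnor
  ⇒ Balurar henamnor
No other proto-form is consistent with every reflex, so the reconstruction is *fenamnur.

*fenamnur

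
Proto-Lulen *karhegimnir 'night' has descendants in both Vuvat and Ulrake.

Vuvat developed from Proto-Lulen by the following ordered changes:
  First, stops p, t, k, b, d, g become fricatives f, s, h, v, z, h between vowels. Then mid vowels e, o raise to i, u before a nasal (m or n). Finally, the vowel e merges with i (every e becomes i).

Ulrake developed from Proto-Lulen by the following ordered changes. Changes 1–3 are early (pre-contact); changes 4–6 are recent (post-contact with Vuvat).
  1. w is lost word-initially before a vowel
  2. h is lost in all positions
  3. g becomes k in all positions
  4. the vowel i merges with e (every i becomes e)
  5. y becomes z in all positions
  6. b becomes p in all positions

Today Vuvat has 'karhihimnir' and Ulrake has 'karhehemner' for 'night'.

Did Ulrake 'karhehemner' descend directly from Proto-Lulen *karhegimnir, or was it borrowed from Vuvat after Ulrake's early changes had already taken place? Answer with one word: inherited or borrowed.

borrowed

If inherited, *karhegimnir would pass through all of Ulrake's changes:
Ulrake: *karhegimnir
  karhegimnir (rule 1 does not apply)
  karhegimnir → karegimnir   [h-loss]
  karegimnir → karekimnir   [unconditioned shift]
  karekimnir → karekemner   [vowel merger]
  karekemner (rule 5 does not apply)
  karekemner (rule 6 does not apply)
  giving Ulrake karekemner.
If borrowed from Vuvat 'karhihimnir' after the early changes, it would undergo only the recent ones:
  rule 4 (vowel merger): karhihimnir → karhehemner
  rule 5 (unconditioned shift): no change (karhehemner)
  rule 6 (unconditioned shift): no change (karhehemner)
  ⇒ as a loan: karhehemner
Ulrake 'karhehemner' matches the loan outcome 'karhehemner', not the inherited 'karekemner' — it skipped the early Ulrake changes, so it was borrowed from Vuvat.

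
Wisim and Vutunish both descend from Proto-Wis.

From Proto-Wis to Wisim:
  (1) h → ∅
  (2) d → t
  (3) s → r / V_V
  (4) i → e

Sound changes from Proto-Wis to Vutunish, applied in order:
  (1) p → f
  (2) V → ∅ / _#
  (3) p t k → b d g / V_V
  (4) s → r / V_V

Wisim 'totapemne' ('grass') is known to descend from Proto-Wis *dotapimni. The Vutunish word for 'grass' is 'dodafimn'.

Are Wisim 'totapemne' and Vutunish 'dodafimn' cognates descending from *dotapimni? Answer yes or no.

yes

Derive the expected Vutunish reflex of *dotapimni:
Vutunish: start from *dotapimni.
  rule 1 (unconditioned shift): dotapimni → dotafimni
  rule 2 (apocope): dotafimni → dotafimn
  rule 3 (intervocalic voicing): dotafimn → dodafimn
  rule 4: no change — dodafimn
  ⇒ Vutunish dodafimn
Vutunish 'dodafimn' matches the regular reflex exactly, so the pair is cognate.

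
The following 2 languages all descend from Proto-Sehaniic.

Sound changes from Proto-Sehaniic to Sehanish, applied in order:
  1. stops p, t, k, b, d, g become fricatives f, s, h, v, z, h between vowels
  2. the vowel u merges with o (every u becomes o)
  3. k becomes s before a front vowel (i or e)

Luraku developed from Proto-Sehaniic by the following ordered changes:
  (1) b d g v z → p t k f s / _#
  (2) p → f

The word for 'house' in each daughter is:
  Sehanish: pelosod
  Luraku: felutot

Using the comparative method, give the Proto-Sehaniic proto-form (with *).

Position 1: Sehanish has p, Luraku has f. Sehanish preserves p here (none of its changes turn any other segment into p), so the proto-segment is *p.
Position 5: Sehanish has s, Luraku has t. Taking the neighbouring segments as reconstructed: Sehanish s could go back to *t or *s; Luraku t can only go back to *t — the one source consistent with every daughter is *t.
Position 4: Sehanish has o, Luraku has u. Luraku preserves u here (none of its changes turn any other segment into u), so the proto-segment is *u.
Continuing position by position gives *pelutod; check it forward:
Sehanish: start from *pelutod.
  rule 1 (intervocalic lenition): pelutod → pelusod
  rule 2 (vowel merger): pelusod → pelosod
  rule 3: no change — pelosod
  ⇒ Sehanish pelosod
Luraku: *pelutod > pelutot > felutot  (by final devoicing, unconditioned shift)
Only *pelutod yields all of Sehanish pelosod, Luraku felutot.

*pelutod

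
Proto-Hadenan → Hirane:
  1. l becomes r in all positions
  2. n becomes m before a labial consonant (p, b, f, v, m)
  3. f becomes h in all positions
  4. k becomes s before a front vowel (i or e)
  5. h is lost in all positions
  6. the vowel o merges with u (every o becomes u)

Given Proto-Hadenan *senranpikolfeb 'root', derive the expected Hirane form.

senrampikureb

Hirane: *senranpikolfeb > senranpikorfeb > senrampikorfeb > senrampikorheb > senrampikoreb > senrampikureb  (by unconditioned shift, nasal place assimilation, unconditioned shift, h-loss, vowel merger)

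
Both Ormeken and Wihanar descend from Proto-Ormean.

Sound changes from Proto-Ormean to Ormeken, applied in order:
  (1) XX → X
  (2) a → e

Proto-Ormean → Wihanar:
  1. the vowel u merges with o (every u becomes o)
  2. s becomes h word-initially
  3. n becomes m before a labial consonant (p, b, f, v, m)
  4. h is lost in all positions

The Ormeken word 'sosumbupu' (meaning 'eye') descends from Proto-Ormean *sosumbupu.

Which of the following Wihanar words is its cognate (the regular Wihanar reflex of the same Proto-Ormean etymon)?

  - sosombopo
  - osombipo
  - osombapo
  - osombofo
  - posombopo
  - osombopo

osombopo

Wihanar: *sosumbupu > sosombopo > hosombopo > osombopo  (by vowel merger, debuccalisation, h-loss)
Only 'osombopo' matches the regular Wihanar development of *sosumbupu.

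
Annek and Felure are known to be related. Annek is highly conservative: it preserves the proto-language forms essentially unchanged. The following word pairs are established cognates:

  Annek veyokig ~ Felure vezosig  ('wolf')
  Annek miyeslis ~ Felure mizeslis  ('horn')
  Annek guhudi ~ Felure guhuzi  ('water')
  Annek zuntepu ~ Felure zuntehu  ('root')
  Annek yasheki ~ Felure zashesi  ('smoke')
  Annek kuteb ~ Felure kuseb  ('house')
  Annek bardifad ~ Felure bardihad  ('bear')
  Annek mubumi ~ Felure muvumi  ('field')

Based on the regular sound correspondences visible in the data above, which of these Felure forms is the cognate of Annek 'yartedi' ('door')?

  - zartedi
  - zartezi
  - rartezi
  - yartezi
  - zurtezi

zartezi

yasheki ~ zashesi — Annek y corresponds to Felure z word-initially before a back vowel.
guhudi ~ guhuzi — Annek d corresponds to Felure z between vowels (before a front vowel).
Applying these to Annek 'yartedi':
  yartedi → zartedi   (y→z word-initially before a back vowel)
  zartedi → zartezi   (d→z between vowels (before a front vowel))
So the Felure cognate is 'zartezi'.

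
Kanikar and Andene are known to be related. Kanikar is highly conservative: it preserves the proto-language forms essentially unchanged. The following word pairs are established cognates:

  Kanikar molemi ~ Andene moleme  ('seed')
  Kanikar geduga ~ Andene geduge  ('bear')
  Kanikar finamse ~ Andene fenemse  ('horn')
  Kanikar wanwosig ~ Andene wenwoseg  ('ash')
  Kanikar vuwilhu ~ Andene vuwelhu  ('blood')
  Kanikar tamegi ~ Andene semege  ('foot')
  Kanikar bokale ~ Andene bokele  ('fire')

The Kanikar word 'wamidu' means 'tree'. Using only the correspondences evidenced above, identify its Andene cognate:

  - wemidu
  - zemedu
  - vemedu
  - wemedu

wemedu

finamse ~ fenemse, tamegi ~ semege — Kanikar a corresponds to Andene e after a consonant, before a nasal.
wanwosig ~ wenwoseg, vuwilhu ~ vuwelhu — Kanikar i corresponds to Andene e after a consonant, before a consonant other than r, m, n, p, b, f, v.
Applying these to Kanikar 'wamidu':
  wamidu → wemidu   (a→e after a consonant, before a nasal)
  wemidu → wemedu   (i→e after a consonant, before a consonant other than r, m, n, p, b, f, v)
So the Andene cognate is 'wemedu'.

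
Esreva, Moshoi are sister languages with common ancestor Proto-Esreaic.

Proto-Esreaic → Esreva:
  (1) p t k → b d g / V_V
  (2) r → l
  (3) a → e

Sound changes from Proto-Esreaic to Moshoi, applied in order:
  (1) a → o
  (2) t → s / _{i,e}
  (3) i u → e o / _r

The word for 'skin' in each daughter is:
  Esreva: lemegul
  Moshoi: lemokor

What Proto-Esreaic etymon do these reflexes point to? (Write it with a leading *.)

*lemakur

Position 4: Esreva has e, Moshoi has o. Taking the neighbouring segments as reconstructed: Esreva e could go back to *a or *e; Moshoi o could go back to *a or *o — the one source consistent with every daughter is *a.
Position 5: Esreva has g, Moshoi has k. Moshoi preserves k here (none of its changes turn any other segment into k), so the proto-segment is *k.
Verify the candidate proto-form against each daughter:
Esreva: start from *lemakur.
  rule 1 (intervocalic voicing): lemakur → lemagur
  rule 2 (unconditioned shift): lemagur → lemagul
  rule 3 (vowel merger): lemagul → lemegul
  ⇒ Esreva lemegul
Moshoi: *lemakur
  lemakur → lemokur   [vowel merger]
  lemokur (rule 2 does not apply)
  lemokur → lemokor   [pre-rhotic lowering]
  giving Moshoi lemokor.
No other proto-form is consistent with every reflex, so the reconstruction is *lemakur.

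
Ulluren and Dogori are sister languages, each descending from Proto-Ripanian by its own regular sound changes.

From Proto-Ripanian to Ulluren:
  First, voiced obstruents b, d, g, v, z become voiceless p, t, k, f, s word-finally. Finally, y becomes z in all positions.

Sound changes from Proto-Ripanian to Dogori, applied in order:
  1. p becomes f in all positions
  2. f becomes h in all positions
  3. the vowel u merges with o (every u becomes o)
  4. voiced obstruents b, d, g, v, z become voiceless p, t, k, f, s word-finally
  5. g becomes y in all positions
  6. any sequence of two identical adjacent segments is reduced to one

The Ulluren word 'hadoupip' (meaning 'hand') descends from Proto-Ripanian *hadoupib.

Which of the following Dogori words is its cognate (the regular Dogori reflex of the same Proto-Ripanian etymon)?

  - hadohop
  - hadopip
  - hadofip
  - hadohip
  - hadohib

hadohip

Dogori: start from *hadoupib.
  rule 1 (unconditioned shift): hadoupib → hadoufib
  rule 2 (unconditioned shift): hadoufib → hadouhib
  rule 3 (vowel merger): hadouhib → hadoohib
  rule 4 (final devoicing): hadoohib → hadoohip
  rule 5: no change — hadoohip
  rule 6 (degemination): hadoohip → hadohip
  ⇒ Dogori hadohip
The other candidates each miss or misapply at least one Dogori change.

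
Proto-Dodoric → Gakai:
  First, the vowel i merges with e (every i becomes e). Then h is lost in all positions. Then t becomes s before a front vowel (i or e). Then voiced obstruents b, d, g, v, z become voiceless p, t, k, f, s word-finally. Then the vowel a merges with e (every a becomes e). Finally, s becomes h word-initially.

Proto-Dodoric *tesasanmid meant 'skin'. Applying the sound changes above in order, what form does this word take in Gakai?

hesesenmet

Gakai: *tesasanmid > tesasanmed > sesasanmed > sesasanmet > sesesenmet > hesesenmet  (by vowel merger, palatalisation, final devoicing, vowel merger, debuccalisation)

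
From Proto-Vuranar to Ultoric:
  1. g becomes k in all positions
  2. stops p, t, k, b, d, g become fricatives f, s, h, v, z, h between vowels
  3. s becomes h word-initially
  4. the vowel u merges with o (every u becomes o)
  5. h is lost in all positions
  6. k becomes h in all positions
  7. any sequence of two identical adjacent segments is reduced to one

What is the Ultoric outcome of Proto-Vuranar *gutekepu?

hosefo

Ultoric: start from *gutekepu.
  rule 1 (unconditioned shift): gutekepu → kutekepu
  rule 2 (intervocalic lenition): kutekepu → kusehefu
  rule 3: no change — kusehefu
  rule 4 (vowel merger): kusehefu → kosehefo
  rule 5 (h-loss): kosehefo → koseefo
  rule 6 (unconditioned shift): koseefo → hoseefo
  rule 7 (degemination): hoseefo → hosefo
  ⇒ Ultoric hosefo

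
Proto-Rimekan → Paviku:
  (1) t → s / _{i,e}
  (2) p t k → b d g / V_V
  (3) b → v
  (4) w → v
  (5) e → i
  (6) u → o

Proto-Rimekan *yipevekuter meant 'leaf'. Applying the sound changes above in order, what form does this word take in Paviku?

yivivigosir

Paviku: *yipevekuter > yipevekuser > yibeveguser > yiveveguser > yivivigusir > yivivigosir  (by palatalisation, intervocalic voicing, unconditioned shift, vowel merger, vowel merger)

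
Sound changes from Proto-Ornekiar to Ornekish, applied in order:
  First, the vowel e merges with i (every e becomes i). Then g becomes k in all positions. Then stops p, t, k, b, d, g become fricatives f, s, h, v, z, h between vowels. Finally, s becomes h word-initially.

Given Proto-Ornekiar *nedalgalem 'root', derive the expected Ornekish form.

nizalkalim

Ornekish: *nedalgalem
  nedalgalem → nidalgalim   [vowel merger]
  nidalgalim → nidalkalim   [unconditioned shift]
  nidalkalim → nizalkalim   [intervocalic lenition]
  nizalkalim (rule 4 does not apply)
  giving Ornekish nizalkalim.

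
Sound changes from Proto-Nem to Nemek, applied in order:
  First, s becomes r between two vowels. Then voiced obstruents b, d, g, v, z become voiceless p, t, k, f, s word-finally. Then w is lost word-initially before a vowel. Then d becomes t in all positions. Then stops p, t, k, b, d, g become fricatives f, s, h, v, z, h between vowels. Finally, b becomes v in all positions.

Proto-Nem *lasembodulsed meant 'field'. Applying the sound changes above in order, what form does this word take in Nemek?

Nemek: *lasembodulsed > larembodulsed > larembodulset > larembotulset > larembosulset > laremvosulset  (by rhotacism, final devoicing, unconditioned shift, intervocalic lenition, unconditioned shift)

laremvosulset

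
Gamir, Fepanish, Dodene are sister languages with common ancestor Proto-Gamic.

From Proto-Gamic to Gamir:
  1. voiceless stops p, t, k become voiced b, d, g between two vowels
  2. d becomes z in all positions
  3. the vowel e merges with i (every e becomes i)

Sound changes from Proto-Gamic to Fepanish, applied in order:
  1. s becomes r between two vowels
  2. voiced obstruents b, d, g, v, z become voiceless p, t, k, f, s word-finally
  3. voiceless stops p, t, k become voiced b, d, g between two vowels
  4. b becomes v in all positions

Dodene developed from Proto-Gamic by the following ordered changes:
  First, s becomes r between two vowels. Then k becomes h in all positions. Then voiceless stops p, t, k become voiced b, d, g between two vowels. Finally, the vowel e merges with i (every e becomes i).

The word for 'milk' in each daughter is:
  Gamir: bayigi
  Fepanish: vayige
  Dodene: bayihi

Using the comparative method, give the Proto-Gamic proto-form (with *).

Position 6: Gamir has i, Fepanish has e, Dodene has i. Fepanish preserves e here (none of its changes turn any other segment into e), so the proto-segment is *e.
Position 5: Gamir has g, Fepanish has g, Dodene has h. Taking the neighbouring segments as reconstructed: Gamir g could go back to *k or *g; Fepanish g could go back to *k or *g; Dodene h could go back to *k or *h — the one source consistent with every daughter is *k.
Position 1: Gamir has b, Fepanish has v, Dodene has b. Taking the neighbouring segments as reconstructed: Gamir b can only go back to *b; Fepanish v could go back to *b or *v; Dodene b can only go back to *b — the one source consistent with every daughter is *b.
Continuing position by position gives *bayike; check it forward:
Gamir: *bayike > bayige > bayigi  (by intervocalic voicing, vowel merger)
Fepanish: *bayike > bayige > vayige  (by intervocalic voicing, unconditioned shift)
Dodene: *bayike
  bayike (rule 1 does not apply)
  bayike → bayihe   [unconditioned shift]
  bayihe (rule 3 does not apply)
  bayihe → bayihi   [vowel merger]
  giving Dodene bayihi.
Only *bayike yields all of Gamir bayigi, Fepanish vayige, Dodene bayihi.

*bayike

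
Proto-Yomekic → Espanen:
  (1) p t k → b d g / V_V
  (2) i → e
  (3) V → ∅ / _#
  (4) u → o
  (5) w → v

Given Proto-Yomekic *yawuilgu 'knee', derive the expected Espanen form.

yavoelg

Espanen: *yawuilgu > yawuelgu > yawuelg > yawoelg > yavoelg  (by vowel merger, apocope, vowel merger, unconditioned shift)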